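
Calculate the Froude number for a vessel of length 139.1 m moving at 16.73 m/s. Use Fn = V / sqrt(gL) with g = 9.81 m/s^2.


Formula: Fn = V / sqrt(g * L)
Step 1 — g * L = 9.81 * 139.1 = 1364.571
Step 2 — sqrt(g * L) = sqrt(1364.571) = 36.9401
Step 3 — Fn = 16.73 / 36.9401 ≈ 0.45290 (5 s.f.)

0.45290


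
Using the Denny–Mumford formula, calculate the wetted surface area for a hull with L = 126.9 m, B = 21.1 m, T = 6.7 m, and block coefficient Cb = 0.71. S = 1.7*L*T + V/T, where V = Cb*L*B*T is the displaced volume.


Formula: S = 1.7*L*T + V/T with V = Cb*L*B*T, i.e. S = L * (1.7*T + Cb*B)
Step 1 — 1.7*T = 1.7 * 6.7 = 11.39 m
Step 2 — Cb*B = 0.71 * 21.1 = 14.981 m
Step 3 — 1.7*T + Cb*B = 11.39 + 14.981 = 26.371 m
Step 4 — S = 126.9 * 26.371 ≈ 3346.5 m^2 (5 s.f.)

3346.5 m^2


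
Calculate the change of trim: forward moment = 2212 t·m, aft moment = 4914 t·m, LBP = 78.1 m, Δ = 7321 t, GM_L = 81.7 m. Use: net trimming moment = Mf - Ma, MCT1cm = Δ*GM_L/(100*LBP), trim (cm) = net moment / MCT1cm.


Formula: net trimming moment = Mf - Ma; MCT1cm = Δ*GM_L/(100*LBP); trim = net moment / MCT1cm
Step 1 — net trimming moment = 2212 - 4914 = -2702 t·m
Step 2 — MCT1cm = 7321 * 81.7 / (100 * 78.1) = 76.5846 t·m/cm
Step 3 — trim = -2702 / 76.5846 ≈ -35.281 cm (5 s.f.)

-35.281 cm


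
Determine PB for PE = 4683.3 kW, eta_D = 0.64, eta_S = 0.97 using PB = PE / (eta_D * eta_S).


Formula: PB = PE / (eta_D * eta_S)
Step 1 — combined efficiency = eta_D * eta_S = 0.64 * 0.97 = 0.6208
Step 2 — PB = 4683.3 / 0.6208 ≈ 7544.0 kW (5 s.f.)

7544.0 kW


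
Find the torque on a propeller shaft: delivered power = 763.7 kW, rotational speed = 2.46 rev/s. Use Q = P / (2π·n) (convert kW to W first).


Formula: Q = P_W / (2 * pi * n)
Step 1 — P_W = 763.7 kW * 1000 = 763700.0 W
Step 2 — 2 * pi * n = 2 * pi * 2.46 = 15.456636
Step 3 — Q = 763700.0 / 15.456636 ≈ 49409 N·m (5 s.f.)

49409 N·m


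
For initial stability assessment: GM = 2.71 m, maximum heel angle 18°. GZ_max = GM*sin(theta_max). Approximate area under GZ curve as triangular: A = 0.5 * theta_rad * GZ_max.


Formula: GZ_max = GM * sin(theta); Area = 0.5 * theta_rad * GZ_max
Step 1 — GZ_max = 2.71 * sin(18°) = 2.71 * 0.309017 = 0.837436 m
Step 2 — theta_rad = 18 * pi/180 = 0.314159 rad
Step 3 — Area = 0.5 * 0.314159 * 0.837436 ≈ 0.13154 m·rad (5 s.f.)

0.13154 m·rad


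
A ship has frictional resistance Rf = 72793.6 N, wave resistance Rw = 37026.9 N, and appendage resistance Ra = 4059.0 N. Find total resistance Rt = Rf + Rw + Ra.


Formula: Rt = Rf + Rw + Ra
Substituting: Rt = 72793.6 + 37026.9 + 4059.0
Result: Rt = 113879.5 N

113879.5 N


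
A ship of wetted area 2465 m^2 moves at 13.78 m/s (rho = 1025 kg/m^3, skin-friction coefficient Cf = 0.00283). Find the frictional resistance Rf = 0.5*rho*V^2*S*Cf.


Formula: Rf = 0.5 * rho * V^2 * S * Cf
Step 1 — V^2 = 13.78^2 = 189.8884
Step 2 — 0.5 * rho * V^2 = 0.5 * 1025 * 189.8884 = 97317.805
Step 3 — Rf = 97317.805 * 2465 * 0.00283 ≈ 678880 N (5 s.f.)

678880 N


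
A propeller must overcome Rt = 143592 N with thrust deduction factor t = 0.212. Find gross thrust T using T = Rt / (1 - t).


Formula: T = Rt / (1 - t)
Step 1 — (1 - t) = 1 - 0.212 = 0.788
Step 2 — T = 143592 / 0.788 ≈ 182220 N (5 s.f.)

182220 N


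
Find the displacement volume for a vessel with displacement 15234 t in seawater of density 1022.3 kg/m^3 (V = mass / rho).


Formula: V = mass / rho
Step 1 — convert tonnes to kg: 15234 t * 1000 = 15234000 kg
Step 2 — V = 15234000 / 1022.3 ≈ 14902 m^3 (5 s.f.)

14902 m^3


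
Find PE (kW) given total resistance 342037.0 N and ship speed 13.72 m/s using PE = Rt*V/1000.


Formula: PE = Rt * V / 1000 (kW)
Step 1 — PE (W) = 342037.0 * 13.72 = 4692747.64 W
Step 2 — PE (kW) = 4692747.64 / 1000 ≈ 4692.7 kW (5 s.f.)

4692.7 kW


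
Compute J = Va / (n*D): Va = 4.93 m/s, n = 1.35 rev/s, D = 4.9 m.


Formula: J = Va / (n * D)
Step 1 — n * D = 1.35 * 4.9 = 6.615
Step 2 — J = 4.93 / 6.615 ≈ 0.74528 (5 s.f.)

0.74528


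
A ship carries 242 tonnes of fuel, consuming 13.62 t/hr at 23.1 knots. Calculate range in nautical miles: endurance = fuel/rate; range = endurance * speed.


Formula: endurance = fuel / rate; range = endurance * speed
Step 1 — endurance = 242 / 13.62 = 17.768 hours
Step 2 — range = 17.768 * 23.1 ≈ 410.44 nautical miles (5 s.f.)

410.44 NM


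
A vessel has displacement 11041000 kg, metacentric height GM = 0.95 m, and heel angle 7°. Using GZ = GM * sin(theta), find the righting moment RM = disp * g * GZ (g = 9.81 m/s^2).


Formula: GZ = GM * sin(theta); RM = disp * g * GZ
Step 1 — GZ = 0.95 * sin(7°) = 0.95 * 0.121869 = 0.115776 m
Step 2 — RM = 11041000 * 9.81 * 0.115776 ≈ 12540000 N·m (5 s.f.)

12540000 N·m


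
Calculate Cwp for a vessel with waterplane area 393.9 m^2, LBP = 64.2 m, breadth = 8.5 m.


Formula: Cwp = Aw / (L * B)
Step 1 — L * B = 64.2 * 8.5 = 545.7 m^2
Step 2 — Cwp = 393.9 / 545.7 ≈ 0.72183 (5 s.f.)

0.72183


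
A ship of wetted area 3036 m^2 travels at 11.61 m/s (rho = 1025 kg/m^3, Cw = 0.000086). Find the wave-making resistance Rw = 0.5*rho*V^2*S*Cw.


Formula: Rw = 0.5 * rho * V^2 * S * Cw
Step 1 — V^2 = 11.61^2 = 134.7921
Step 2 — 0.5 * rho * V^2 = 0.5 * 1025 * 134.7921 = 69080.95125
Step 3 — Rw = 69080.95125 * 3036 * 0.000086 ≈ 18037 N (5 s.f.)

18037 N


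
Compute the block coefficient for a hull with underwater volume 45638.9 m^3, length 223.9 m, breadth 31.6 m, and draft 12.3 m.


Formula: Cb = V / (L * B * T)
Step 1 — L * B * T = 223.9 * 31.6 * 12.3 = 87025.452 m^3
Step 2 — Cb = 45638.9 / 87025.452 ≈ 0.52443 (5 s.f.)

0.52443


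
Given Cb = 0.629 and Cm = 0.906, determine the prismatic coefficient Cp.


Formula: Cp = Cb / Cm
Substituting: Cp = 0.629 / 0.906
Result: Cp ≈ 0.69426 (5 s.f.)

0.69426


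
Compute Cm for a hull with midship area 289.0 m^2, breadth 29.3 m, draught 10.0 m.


Formula: Cm = Am / (B * T)
Step 1 — B * T = 29.3 * 10.0 = 293.0 m^2
Step 2 — Cm = 289.0 / 293.0 ≈ 0.98635 (5 s.f.)

0.98635


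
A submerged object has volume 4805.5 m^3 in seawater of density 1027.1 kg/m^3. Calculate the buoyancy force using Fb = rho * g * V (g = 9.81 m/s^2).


Formula: Fb = rho * g * V
Substituting: Fb = 1027.1 * 9.81 * 4805.5
Intermediate: 1027.1 * 9.81 = 10075.851
Result: Fb = 10075.851 * 4805.5 ≈ 48420000 N (5 s.f.)

48420000 N


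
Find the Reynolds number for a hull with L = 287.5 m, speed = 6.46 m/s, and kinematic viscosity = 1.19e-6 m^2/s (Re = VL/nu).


Formula: Re = V * L / nu
Step 1 — V * L = 6.46 * 287.5 = 1857.25 m^2/s
Step 2 — Re = 1857.25 / 1.19e-6 = 1.56e+09

1.56e+09


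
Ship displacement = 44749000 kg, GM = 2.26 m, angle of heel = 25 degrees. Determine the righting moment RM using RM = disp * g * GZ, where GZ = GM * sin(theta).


Formula: GZ = GM * sin(theta); RM = disp * g * GZ
Step 1 — GZ = 2.26 * sin(25°) = 2.26 * 0.422618 = 0.955117 m
Step 2 — RM = 44749000 * 9.81 * 0.955117 ≈ 419280000 N·m (5 s.f.)

419280000 N·m


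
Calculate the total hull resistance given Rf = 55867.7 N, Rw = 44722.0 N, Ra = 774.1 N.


Formula: Rt = Rf + Rw + Ra
Substituting: Rt = 55867.7 + 44722.0 + 774.1
Result: Rt = 101363.8 N

101363.8 N


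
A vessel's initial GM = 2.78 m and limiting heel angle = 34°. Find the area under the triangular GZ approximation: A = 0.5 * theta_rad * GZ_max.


Formula: GZ_max = GM * sin(theta); Area = 0.5 * theta_rad * GZ_max
Step 1 — GZ_max = 2.78 * sin(34°) = 2.78 * 0.559193 = 1.554557 m
Step 2 — theta_rad = 34 * pi/180 = 0.593412 rad
Step 3 — Area = 0.5 * 0.593412 * 1.554557 ≈ 0.46125 m·rad (5 s.f.)

0.46125 m·rad


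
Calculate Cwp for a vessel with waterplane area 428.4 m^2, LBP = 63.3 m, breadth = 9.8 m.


Formula: Cwp = Aw / (L * B)
Step 1 — L * B = 63.3 * 9.8 = 620.34 m^2
Step 2 — Cwp = 428.4 / 620.34 ≈ 0.69059 (5 s.f.)

0.69059


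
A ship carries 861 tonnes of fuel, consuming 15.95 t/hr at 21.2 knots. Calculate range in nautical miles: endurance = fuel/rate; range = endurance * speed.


Formula: endurance = fuel / rate; range = endurance * speed
Step 1 — endurance = 861 / 15.95 = 53.9812 hours
Step 2 — range = 53.9812 * 21.2 ≈ 1144.4 nautical miles (5 s.f.)

1144.4 NM


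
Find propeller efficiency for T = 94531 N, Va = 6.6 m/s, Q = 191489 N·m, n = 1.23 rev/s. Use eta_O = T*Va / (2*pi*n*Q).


Formula: eta = T * Va / (2 * pi * n * Q)
Step 1 — numerator = T * Va = 94531 * 6.6 = 623904.6
Step 2 — 2 * pi * n = 2 * pi * 1.23 = 7.728318
Step 3 — denominator = 7.728318 * 191489 = 1479887.89
Step 4 — eta = 623904.6 / 1479887.89 ≈ 0.42159 (5 s.f.)

0.42159


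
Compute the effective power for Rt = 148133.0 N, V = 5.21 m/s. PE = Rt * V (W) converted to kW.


Formula: PE = Rt * V / 1000 (kW)
Step 1 — PE (W) = 148133.0 * 5.21 = 771772.93 W
Step 2 — PE (kW) = 771772.93 / 1000 ≈ 771.77 kW (5 s.f.)

771.77 kW


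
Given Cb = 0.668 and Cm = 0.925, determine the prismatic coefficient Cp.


Formula: Cp = Cb / Cm
Substituting: Cp = 0.668 / 0.925
Result: Cp ≈ 0.72216 (5 s.f.)

0.72216


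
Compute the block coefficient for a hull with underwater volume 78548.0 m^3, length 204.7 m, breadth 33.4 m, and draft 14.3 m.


Formula: Cb = V / (L * B * T)
Step 1 — L * B * T = 204.7 * 33.4 * 14.3 = 97768.814 m^3
Step 2 — Cb = 78548.0 / 97768.814 ≈ 0.80341 (5 s.f.)

0.80341


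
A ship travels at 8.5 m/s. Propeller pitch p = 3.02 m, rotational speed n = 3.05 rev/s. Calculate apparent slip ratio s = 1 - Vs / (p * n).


Formula: s = 1 - Vs / (p * n)
Step 1 — p * n = 3.02 * 3.05 = 9.211
Step 2 — Vs / (p*n) = 8.5 / 9.211 = 0.92281 (6 d.p.)
Step 3 — s = 1 - 0.92281 = 0.07719

0.07719


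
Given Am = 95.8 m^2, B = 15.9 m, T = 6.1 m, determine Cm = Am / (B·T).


Formula: Cm = Am / (B * T)
Step 1 — B * T = 15.9 * 6.1 = 96.99 m^2
Step 2 — Cm = 95.8 / 96.99 ≈ 0.98773 (5 s.f.)

0.98773


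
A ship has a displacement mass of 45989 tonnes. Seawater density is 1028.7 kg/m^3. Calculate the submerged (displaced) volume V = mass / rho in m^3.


Formula: V = mass / rho
Step 1 — convert tonnes to kg: 45989 t * 1000 = 45989000 kg
Step 2 — V = 45989000 / 1028.7 ≈ 44706 m^3 (5 s.f.)

44706 m^3


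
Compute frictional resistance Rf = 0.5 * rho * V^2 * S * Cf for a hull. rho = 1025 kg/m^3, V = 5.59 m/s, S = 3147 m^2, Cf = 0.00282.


Formula: Rf = 0.5 * rho * V^2 * S * Cf
Step 1 — V^2 = 5.59^2 = 31.2481
Step 2 — 0.5 * rho * V^2 = 0.5 * 1025 * 31.2481 = 16014.65125
Step 3 — Rf = 16014.65125 * 3147 * 0.00282 ≈ 142120 N (5 s.f.)

142120 N


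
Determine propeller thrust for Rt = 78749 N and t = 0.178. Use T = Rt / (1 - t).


Formula: T = Rt / (1 - t)
Step 1 — (1 - t) = 1 - 0.178 = 0.822
Step 2 — T = 78749 / 0.822 ≈ 95802 N (5 s.f.)

95802 N


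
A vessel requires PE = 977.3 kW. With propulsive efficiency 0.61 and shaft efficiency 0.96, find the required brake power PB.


Formula: PB = PE / (eta_D * eta_S)
Step 1 — combined efficiency = eta_D * eta_S = 0.61 * 0.96 = 0.5856
Step 2 — PB = 977.3 / 0.5856 ≈ 1668.9 kW (5 s.f.)

1668.9 kW


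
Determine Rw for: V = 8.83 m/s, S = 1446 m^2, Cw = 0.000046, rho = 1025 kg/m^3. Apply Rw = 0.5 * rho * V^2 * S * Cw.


Formula: Rw = 0.5 * rho * V^2 * S * Cw
Step 1 — V^2 = 8.83^2 = 77.9689
Step 2 — 0.5 * rho * V^2 = 0.5 * 1025 * 77.9689 = 39959.06125
Step 3 — Rw = 39959.06125 * 1446 * 0.000046 ≈ 2657.9 N (5 s.f.)

2657.9 N


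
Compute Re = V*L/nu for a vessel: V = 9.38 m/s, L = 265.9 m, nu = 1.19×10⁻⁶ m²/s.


Formula: Re = V * L / nu
Step 1 — V * L = 9.38 * 265.9 = 2494.142 m^2/s
Step 2 — Re = 2494.142 / 1.19e-6 = 2.10e+09

2.10e+09


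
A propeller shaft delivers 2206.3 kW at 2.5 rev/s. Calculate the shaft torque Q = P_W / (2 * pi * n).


Formula: Q = P_W / (2 * pi * n)
Step 1 — P_W = 2206.3 kW * 1000 = 2206300.0 W
Step 2 — 2 * pi * n = 2 * pi * 2.5 = 15.707963
Step 3 — Q = 2206300.0 / 15.707963 ≈ 140460 N·m (5 s.f.)

140460 N·m


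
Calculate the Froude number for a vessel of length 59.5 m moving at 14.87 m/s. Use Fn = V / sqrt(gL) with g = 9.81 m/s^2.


Formula: Fn = V / sqrt(g * L)
Step 1 — g * L = 9.81 * 59.5 = 583.695
Step 2 — sqrt(g * L) = sqrt(583.695) = 24.159781
Step 3 — Fn = 14.87 / 24.159781 ≈ 0.61549 (5 s.f.)

0.61549


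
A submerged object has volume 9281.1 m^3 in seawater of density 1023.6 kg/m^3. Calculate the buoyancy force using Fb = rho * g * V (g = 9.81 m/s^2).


Formula: Fb = rho * g * V
Substituting: Fb = 1023.6 * 9.81 * 9281.1
Intermediate: 1023.6 * 9.81 = 10041.516
Result: Fb = 10041.516 * 9281.1 ≈ 93196000 N (5 s.f.)

93196000 N


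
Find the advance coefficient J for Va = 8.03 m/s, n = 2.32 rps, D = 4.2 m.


Formula: J = Va / (n * D)
Step 1 — n * D = 2.32 * 4.2 = 9.744
Step 2 — J = 8.03 / 9.744 ≈ 0.82410 (5 s.f.)

0.82410


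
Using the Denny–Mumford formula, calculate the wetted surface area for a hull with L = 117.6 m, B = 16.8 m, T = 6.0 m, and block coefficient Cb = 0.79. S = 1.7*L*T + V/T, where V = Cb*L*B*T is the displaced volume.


Formula: S = 1.7*L*T + V/T with V = Cb*L*B*T, i.e. S = L * (1.7*T + Cb*B)
Step 1 — 1.7*T = 1.7 * 6.0 = 10.2 m
Step 2 — Cb*B = 0.79 * 16.8 = 13.272 m
Step 3 — 1.7*T + Cb*B = 10.2 + 13.272 = 23.472 m
Step 4 — S = 117.6 * 23.472 ≈ 2760.3 m^2 (5 s.f.)

2760.3 m^2


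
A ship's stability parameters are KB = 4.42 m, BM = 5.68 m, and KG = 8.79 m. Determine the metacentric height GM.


Formula: GM = KB + BM - KG
Step 1 — KM = KB + BM = 4.42 + 5.68 = 10.1 m
Step 2 — GM = KM - KG = 10.1 - 8.79 = 1.31 m

1.31 m


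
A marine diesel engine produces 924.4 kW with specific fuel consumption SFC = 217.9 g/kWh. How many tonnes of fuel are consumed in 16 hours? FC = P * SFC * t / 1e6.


Formula: FC (tonnes) = P * SFC * t / 1,000,000
Step 1 — P * SFC * t = 924.4 * 217.9 * 16 = 3222828.16 g
Step 2 — FC (tonnes) = 3222828.16 / 1,000,000 ≈ 3.2228 tonnes (5 s.f.)

3.2228 tonnes


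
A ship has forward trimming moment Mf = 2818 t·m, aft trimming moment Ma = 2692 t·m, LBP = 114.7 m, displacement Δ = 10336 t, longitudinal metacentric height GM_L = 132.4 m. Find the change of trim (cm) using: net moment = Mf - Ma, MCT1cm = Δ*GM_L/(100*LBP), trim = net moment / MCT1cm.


Formula: net trimming moment = Mf - Ma; MCT1cm = Δ*GM_L/(100*LBP); trim = net moment / MCT1cm
Step 1 — net trimming moment = 2818 - 2692 = 126 t·m
Step 2 — MCT1cm = 10336 * 132.4 / (100 * 114.7) = 119.3101 t·m/cm
Step 3 — trim = 126 / 119.3101 ≈ 1.0561 cm (5 s.f.)

1.0561 cm


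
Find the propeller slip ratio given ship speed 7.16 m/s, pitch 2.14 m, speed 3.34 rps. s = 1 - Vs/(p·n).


Formula: s = 1 - Vs / (p * n)
Step 1 — p * n = 2.14 * 3.34 = 7.1476
Step 2 — Vs / (p*n) = 7.16 / 7.1476 = 1.001735 (6 d.p.)
Step 3 — s = 1 - 1.001735 = -0.001735

-0.001735


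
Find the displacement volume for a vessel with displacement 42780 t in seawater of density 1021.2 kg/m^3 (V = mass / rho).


Formula: V = mass / rho
Step 1 — convert tonnes to kg: 42780 t * 1000 = 42780000 kg
Step 2 — V = 42780000 / 1021.2 ≈ 41892 m^3 (5 s.f.)

41892 m^3


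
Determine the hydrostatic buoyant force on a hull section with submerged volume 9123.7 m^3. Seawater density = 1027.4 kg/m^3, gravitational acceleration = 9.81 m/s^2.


Formula: Fb = rho * g * V
Substituting: Fb = 1027.4 * 9.81 * 9123.7
Intermediate: 1027.4 * 9.81 = 10078.794
Result: Fb = 10078.794 * 9123.7 ≈ 91956000 N (5 s.f.)

91956000 N


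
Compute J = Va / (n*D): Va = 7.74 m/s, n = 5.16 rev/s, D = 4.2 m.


Formula: J = Va / (n * D)
Step 1 — n * D = 5.16 * 4.2 = 21.672
Step 2 — J = 7.74 / 21.672 ≈ 0.35714 (5 s.f.)

0.35714


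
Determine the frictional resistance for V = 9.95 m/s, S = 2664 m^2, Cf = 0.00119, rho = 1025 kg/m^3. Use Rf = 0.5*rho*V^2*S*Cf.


Formula: Rf = 0.5 * rho * V^2 * S * Cf
Step 1 — V^2 = 9.95^2 = 99.0025
Step 2 — 0.5 * rho * V^2 = 0.5 * 1025 * 99.0025 = 50738.78125
Step 3 — Rf = 50738.78125 * 2664 * 0.00119 ≈ 160850 N (5 s.f.)

160850 N


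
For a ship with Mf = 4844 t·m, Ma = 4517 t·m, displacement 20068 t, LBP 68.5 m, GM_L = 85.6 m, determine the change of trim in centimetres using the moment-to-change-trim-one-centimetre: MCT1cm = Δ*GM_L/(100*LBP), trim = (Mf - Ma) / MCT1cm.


Formula: net trimming moment = Mf - Ma; MCT1cm = Δ*GM_L/(100*LBP); trim = net moment / MCT1cm
Step 1 — net trimming moment = 4844 - 4517 = 327 t·m
Step 2 — MCT1cm = 20068 * 85.6 / (100 * 68.5) = 250.7768 t·m/cm
Step 3 — trim = 327 / 250.7768 ≈ 1.3039 cm (5 s.f.)

1.3039 cm


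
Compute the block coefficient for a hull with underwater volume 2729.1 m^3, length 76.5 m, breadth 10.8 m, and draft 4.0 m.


Formula: Cb = V / (L * B * T)
Step 1 — L * B * T = 76.5 * 10.8 * 4.0 = 3304.8 m^3
Step 2 — Cb = 2729.1 / 3304.8 ≈ 0.82580 (5 s.f.)

0.82580


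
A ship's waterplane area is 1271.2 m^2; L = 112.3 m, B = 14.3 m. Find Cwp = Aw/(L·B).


Formula: Cwp = Aw / (L * B)
Step 1 — L * B = 112.3 * 14.3 = 1605.89 m^2
Step 2 — Cwp = 1271.2 / 1605.89 ≈ 0.79159 (5 s.f.)

0.79159


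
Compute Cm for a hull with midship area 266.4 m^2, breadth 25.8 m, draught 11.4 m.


Formula: Cm = Am / (B * T)
Step 1 — B * T = 25.8 * 11.4 = 294.12 m^2
Step 2 — Cm = 266.4 / 294.12 ≈ 0.90575 (5 s.f.)

0.90575


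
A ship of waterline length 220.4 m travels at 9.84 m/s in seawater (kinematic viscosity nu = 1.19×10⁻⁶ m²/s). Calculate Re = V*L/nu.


Formula: Re = V * L / nu
Step 1 — V * L = 9.84 * 220.4 = 2168.736 m^2/s
Step 2 — Re = 2168.736 / 1.19e-6 = 1.82e+09

1.82e+09


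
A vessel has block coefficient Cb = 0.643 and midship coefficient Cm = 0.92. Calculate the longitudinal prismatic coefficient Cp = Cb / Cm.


Formula: Cp = Cb / Cm
Substituting: Cp = 0.643 / 0.92
Result: Cp ≈ 0.69891 (5 s.f.)

0.69891


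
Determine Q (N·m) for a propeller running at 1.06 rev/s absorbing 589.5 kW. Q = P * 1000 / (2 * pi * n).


Formula: Q = P_W / (2 * pi * n)
Step 1 — P_W = 589.5 kW * 1000 = 589500.0 W
Step 2 — 2 * pi * n = 2 * pi * 1.06 = 6.660176
Step 3 — Q = 589500.0 / 6.660176 ≈ 88511 N·m (5 s.f.)

88511 N·m


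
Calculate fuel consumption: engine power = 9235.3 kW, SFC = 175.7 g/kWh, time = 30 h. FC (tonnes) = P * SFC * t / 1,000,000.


Formula: FC (tonnes) = P * SFC * t / 1,000,000
Step 1 — P * SFC * t = 9235.3 * 175.7 * 30 = 48679266.3 g
Step 2 — FC (tonnes) = 48679266.3 / 1,000,000 ≈ 48.679 tonnes (5 s.f.)

48.679 tonnes


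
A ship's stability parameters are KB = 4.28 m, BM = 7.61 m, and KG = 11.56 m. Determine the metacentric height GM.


Formula: GM = KB + BM - KG
Step 1 — KM = KB + BM = 4.28 + 7.61 = 11.89 m
Step 2 — GM = KM - KG = 11.89 - 11.56 = 0.33 m

0.33 m


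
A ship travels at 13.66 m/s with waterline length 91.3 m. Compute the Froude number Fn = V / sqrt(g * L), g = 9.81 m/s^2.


Formula: Fn = V / sqrt(g * L)
Step 1 — g * L = 9.81 * 91.3 = 895.653
Step 2 — sqrt(g * L) = sqrt(895.653) = 29.927462
Step 3 — Fn = 13.66 / 29.927462 ≈ 0.45644 (5 s.f.)

0.45644


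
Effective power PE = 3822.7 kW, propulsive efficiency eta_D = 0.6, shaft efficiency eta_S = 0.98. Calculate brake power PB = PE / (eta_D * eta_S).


Formula: PB = PE / (eta_D * eta_S)
Step 1 — combined efficiency = eta_D * eta_S = 0.6 * 0.98 = 0.588
Step 2 — PB = 3822.7 / 0.588 ≈ 6501.2 kW (5 s.f.)

6501.2 kW


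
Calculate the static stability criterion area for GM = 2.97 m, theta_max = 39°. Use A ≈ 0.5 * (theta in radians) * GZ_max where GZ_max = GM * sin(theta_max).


Formula: GZ_max = GM * sin(theta); Area = 0.5 * theta_rad * GZ_max
Step 1 — GZ_max = 2.97 * sin(39°) = 2.97 * 0.62932 = 1.86908 m
Step 2 — theta_rad = 39 * pi/180 = 0.680678 rad
Step 3 — Area = 0.5 * 0.680678 * 1.86908 ≈ 0.63612 m·rad (5 s.f.)

0.63612 m·rad


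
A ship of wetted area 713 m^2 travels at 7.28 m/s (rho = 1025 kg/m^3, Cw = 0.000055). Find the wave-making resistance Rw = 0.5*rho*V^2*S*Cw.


Formula: Rw = 0.5 * rho * V^2 * S * Cw
Step 1 — V^2 = 7.28^2 = 52.9984
Step 2 — 0.5 * rho * V^2 = 0.5 * 1025 * 52.9984 = 27161.68
Step 3 — Rw = 27161.68 * 713 * 0.000055 ≈ 1065.1 N (5 s.f.)

1065.1 N


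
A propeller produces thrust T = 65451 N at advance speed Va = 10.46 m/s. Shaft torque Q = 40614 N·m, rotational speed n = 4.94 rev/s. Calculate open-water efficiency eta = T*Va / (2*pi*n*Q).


Formula: eta = T * Va / (2 * pi * n * Q)
Step 1 — numerator = T * Va = 65451 * 10.46 = 684617.46
Step 2 — 2 * pi * n = 2 * pi * 4.94 = 31.038935
Step 3 — denominator = 31.038935 * 40614 = 1260615.31
Step 4 — eta = 684617.46 / 1260615.31 ≈ 0.54308 (5 s.f.)

0.54308


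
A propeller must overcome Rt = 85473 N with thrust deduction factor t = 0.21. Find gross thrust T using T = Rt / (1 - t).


Formula: T = Rt / (1 - t)
Step 1 — (1 - t) = 1 - 0.21 = 0.79
Step 2 — T = 85473 / 0.79 ≈ 108190 N (5 s.f.)

108190 N


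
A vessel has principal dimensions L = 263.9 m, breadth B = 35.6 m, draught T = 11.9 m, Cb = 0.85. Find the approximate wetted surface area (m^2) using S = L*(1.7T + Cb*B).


Formula: S = 1.7*L*T + V/T with V = Cb*L*B*T, i.e. S = L * (1.7*T + Cb*B)
Step 1 — 1.7*T = 1.7 * 11.9 = 20.23 m
Step 2 — Cb*B = 0.85 * 35.6 = 30.26 m
Step 3 — 1.7*T + Cb*B = 20.23 + 30.26 = 50.49 m
Step 4 — S = 263.9 * 50.49 ≈ 13324 m^2 (5 s.f.)

13324 m^2


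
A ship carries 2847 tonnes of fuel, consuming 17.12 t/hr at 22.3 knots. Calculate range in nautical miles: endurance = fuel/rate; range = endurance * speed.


Formula: endurance = fuel / rate; range = endurance * speed
Step 1 — endurance = 2847 / 17.12 = 166.2967 hours
Step 2 — range = 166.2967 * 22.3 ≈ 3708.4 nautical miles (5 s.f.)

3708.4 NM


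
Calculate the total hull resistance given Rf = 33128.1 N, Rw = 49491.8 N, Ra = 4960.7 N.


Formula: Rt = Rf + Rw + Ra
Substituting: Rt = 33128.1 + 49491.8 + 4960.7
Result: Rt = 87580.6 N

87580.6 N


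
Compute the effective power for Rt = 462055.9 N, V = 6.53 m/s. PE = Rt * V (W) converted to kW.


Formula: PE = Rt * V / 1000 (kW)
Step 1 — PE (W) = 462055.9 * 6.53 = 3017225.027 W
Step 2 — PE (kW) = 3017225.027 / 1000 ≈ 3017.2 kW (5 s.f.)

3017.2 kW


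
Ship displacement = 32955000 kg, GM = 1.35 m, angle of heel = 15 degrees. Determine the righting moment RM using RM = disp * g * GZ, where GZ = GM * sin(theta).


Formula: GZ = GM * sin(theta); RM = disp * g * GZ
Step 1 — GZ = 1.35 * sin(15°) = 1.35 * 0.258819 = 0.349406 m
Step 2 — RM = 32955000 * 9.81 * 0.349406 ≈ 112960000 N·m (5 s.f.)

112960000 N·m


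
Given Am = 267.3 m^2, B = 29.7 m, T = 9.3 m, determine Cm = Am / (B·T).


Formula: Cm = Am / (B * T)
Step 1 — B * T = 29.7 * 9.3 = 276.21 m^2
Step 2 — Cm = 267.3 / 276.21 ≈ 0.96774 (5 s.f.)

0.96774


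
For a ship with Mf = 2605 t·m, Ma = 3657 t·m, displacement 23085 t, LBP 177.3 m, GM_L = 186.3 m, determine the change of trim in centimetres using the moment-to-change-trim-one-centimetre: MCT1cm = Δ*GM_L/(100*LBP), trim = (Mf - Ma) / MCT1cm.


Formula: net trimming moment = Mf - Ma; MCT1cm = Δ*GM_L/(100*LBP); trim = net moment / MCT1cm
Step 1 — net trimming moment = 2605 - 3657 = -1052 t·m
Step 2 — MCT1cm = 23085 * 186.3 / (100 * 177.3) = 242.5683 t·m/cm
Step 3 — trim = -1052 / 242.5683 ≈ -4.3369 cm (5 s.f.)

-4.3369 cm


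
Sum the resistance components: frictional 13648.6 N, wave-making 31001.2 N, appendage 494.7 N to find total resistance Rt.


Formula: Rt = Rf + Rw + Ra
Substituting: Rt = 13648.6 + 31001.2 + 494.7
Result: Rt = 45144.5 N

45144.5 N


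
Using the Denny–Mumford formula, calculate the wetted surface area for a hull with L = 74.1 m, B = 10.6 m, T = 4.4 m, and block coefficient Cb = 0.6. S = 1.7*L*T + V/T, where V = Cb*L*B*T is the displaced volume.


Formula: S = 1.7*L*T + V/T with V = Cb*L*B*T, i.e. S = L * (1.7*T + Cb*B)
Step 1 — 1.7*T = 1.7 * 4.4 = 7.48 m
Step 2 — Cb*B = 0.6 * 10.6 = 6.36 m
Step 3 — 1.7*T + Cb*B = 7.48 + 6.36 = 13.84 m
Step 4 — S = 74.1 * 13.84 ≈ 1025.5 m^2 (5 s.f.)

1025.5 m^2


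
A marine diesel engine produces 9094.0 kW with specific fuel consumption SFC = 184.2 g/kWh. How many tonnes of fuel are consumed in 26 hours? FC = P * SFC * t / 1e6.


Formula: FC (tonnes) = P * SFC * t / 1,000,000
Step 1 — P * SFC * t = 9094.0 * 184.2 * 26 = 43552984.8 g
Step 2 — FC (tonnes) = 43552984.8 / 1,000,000 ≈ 43.553 tonnes (5 s.f.)

43.553 tonnes


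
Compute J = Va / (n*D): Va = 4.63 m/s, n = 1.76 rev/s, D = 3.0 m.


Formula: J = Va / (n * D)
Step 1 — n * D = 1.76 * 3.0 = 5.28
Step 2 — J = 4.63 / 5.28 ≈ 0.87689 (5 s.f.)

0.87689


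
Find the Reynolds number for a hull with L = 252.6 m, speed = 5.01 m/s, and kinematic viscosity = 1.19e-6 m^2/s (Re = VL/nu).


Formula: Re = V * L / nu
Step 1 — V * L = 5.01 * 252.6 = 1265.526 m^2/s
Step 2 — Re = 1265.526 / 1.19e-6 = 1.06e+09

1.06e+09


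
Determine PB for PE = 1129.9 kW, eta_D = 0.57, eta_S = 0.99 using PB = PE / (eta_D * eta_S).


Formula: PB = PE / (eta_D * eta_S)
Step 1 — combined efficiency = eta_D * eta_S = 0.57 * 0.99 = 0.5643
Step 2 — PB = 1129.9 / 0.5643 ≈ 2002.3 kW (5 s.f.)

2002.3 kW


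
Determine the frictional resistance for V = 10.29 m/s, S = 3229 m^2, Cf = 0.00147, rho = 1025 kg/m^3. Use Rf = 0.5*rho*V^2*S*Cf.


Formula: Rf = 0.5 * rho * V^2 * S * Cf
Step 1 — V^2 = 10.29^2 = 105.8841
Step 2 — 0.5 * rho * V^2 = 0.5 * 1025 * 105.8841 = 54265.60125
Step 3 — Rf = 54265.60125 * 3229 * 0.00147 ≈ 257580 N (5 s.f.)

257580 N


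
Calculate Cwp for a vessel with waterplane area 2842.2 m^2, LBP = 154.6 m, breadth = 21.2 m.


Formula: Cwp = Aw / (L * B)
Step 1 — L * B = 154.6 * 21.2 = 3277.52 m^2
Step 2 — Cwp = 2842.2 / 3277.52 ≈ 0.86718 (5 s.f.)

0.86718


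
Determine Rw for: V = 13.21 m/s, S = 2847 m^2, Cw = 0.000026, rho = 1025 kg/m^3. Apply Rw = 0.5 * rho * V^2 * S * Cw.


Formula: Rw = 0.5 * rho * V^2 * S * Cw
Step 1 — V^2 = 13.21^2 = 174.5041
Step 2 — 0.5 * rho * V^2 = 0.5 * 1025 * 174.5041 = 89433.35125
Step 3 — Rw = 89433.35125 * 2847 * 0.000026 ≈ 6620.0 N (5 s.f.)

6620.0 N


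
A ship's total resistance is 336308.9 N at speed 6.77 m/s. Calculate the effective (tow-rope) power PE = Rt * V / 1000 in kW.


Formula: PE = Rt * V / 1000 (kW)
Step 1 — PE (W) = 336308.9 * 6.77 = 2276811.253 W
Step 2 — PE (kW) = 2276811.253 / 1000 ≈ 2276.8 kW (5 s.f.)

2276.8 kW


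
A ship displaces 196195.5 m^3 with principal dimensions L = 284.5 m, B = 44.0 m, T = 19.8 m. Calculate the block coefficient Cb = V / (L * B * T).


Formula: Cb = V / (L * B * T)
Step 1 — L * B * T = 284.5 * 44.0 * 19.8 = 247856.4 m^3
Step 2 — Cb = 196195.5 / 247856.4 ≈ 0.79157 (5 s.f.)

0.79157


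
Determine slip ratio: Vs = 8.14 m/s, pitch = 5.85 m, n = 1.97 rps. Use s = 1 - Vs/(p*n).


Formula: s = 1 - Vs / (p * n)
Step 1 — p * n = 5.85 * 1.97 = 11.5245
Step 2 — Vs / (p*n) = 8.14 / 11.5245 = 0.706321 (6 d.p.)
Step 3 — s = 1 - 0.706321 = 0.293679

0.293679


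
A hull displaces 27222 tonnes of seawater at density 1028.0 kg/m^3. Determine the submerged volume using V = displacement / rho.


Formula: V = mass / rho
Step 1 — convert tonnes to kg: 27222 t * 1000 = 27222000 kg
Step 2 — V = 27222000 / 1028.0 ≈ 26481 m^3 (5 s.f.)

26481 m^3


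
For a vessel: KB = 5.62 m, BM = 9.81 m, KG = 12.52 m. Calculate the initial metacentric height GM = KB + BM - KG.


Formula: GM = KB + BM - KG
Step 1 — KM = KB + BM = 5.62 + 9.81 = 15.43 m
Step 2 — GM = KM - KG = 15.43 - 12.52 = 2.91 m

2.91 m


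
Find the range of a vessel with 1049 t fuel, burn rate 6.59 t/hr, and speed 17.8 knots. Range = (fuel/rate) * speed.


Formula: endurance = fuel / rate; range = endurance * speed
Step 1 — endurance = 1049 / 6.59 = 159.1806 hours
Step 2 — range = 159.1806 * 17.8 ≈ 2833.4 nautical miles (5 s.f.)

2833.4 NM


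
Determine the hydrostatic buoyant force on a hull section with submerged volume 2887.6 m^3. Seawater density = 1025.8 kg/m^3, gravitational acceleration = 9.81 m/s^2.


Formula: Fb = rho * g * V
Substituting: Fb = 1025.8 * 9.81 * 2887.6
Intermediate: 1025.8 * 9.81 = 10063.098
Result: Fb = 10063.098 * 2887.6 ≈ 29058000 N (5 s.f.)

29058000 N


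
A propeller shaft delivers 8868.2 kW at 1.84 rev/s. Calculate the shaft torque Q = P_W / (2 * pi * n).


Formula: Q = P_W / (2 * pi * n)
Step 1 — P_W = 8868.2 kW * 1000 = 8868200.0 W
Step 2 — 2 * pi * n = 2 * pi * 1.84 = 11.561061
Step 3 — Q = 8868200.0 / 11.561061 ≈ 767070 N·m (5 s.f.)

767070 N·m


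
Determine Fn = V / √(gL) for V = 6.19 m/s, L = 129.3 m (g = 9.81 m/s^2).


Formula: Fn = V / sqrt(g * L)
Step 1 — g * L = 9.81 * 129.3 = 1268.433
Step 2 — sqrt(g * L) = sqrt(1268.433) = 35.615067
Step 3 — Fn = 6.19 / 35.615067 ≈ 0.17380 (5 s.f.)

0.17380


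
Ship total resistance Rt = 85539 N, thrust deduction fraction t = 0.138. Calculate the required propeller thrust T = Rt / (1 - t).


Formula: T = Rt / (1 - t)
Step 1 — (1 - t) = 1 - 0.138 = 0.862
Step 2 — T = 85539 / 0.862 ≈ 99233 N (5 s.f.)

99233 N


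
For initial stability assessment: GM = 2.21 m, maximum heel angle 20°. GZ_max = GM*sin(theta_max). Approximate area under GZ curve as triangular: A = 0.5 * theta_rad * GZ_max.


Formula: GZ_max = GM * sin(theta); Area = 0.5 * theta_rad * GZ_max
Step 1 — GZ_max = 2.21 * sin(20°) = 2.21 * 0.34202 = 0.755864 m
Step 2 — theta_rad = 20 * pi/180 = 0.349066 rad
Step 3 — Area = 0.5 * 0.349066 * 0.755864 ≈ 0.13192 m·rad (5 s.f.)

0.13192 m·rad


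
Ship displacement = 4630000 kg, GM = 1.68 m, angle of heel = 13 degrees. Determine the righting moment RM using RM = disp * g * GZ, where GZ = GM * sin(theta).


Formula: GZ = GM * sin(theta); RM = disp * g * GZ
Step 1 — GZ = 1.68 * sin(13°) = 1.68 * 0.224951 = 0.377918 m
Step 2 — RM = 4630000 * 9.81 * 0.377918 ≈ 17165000 N·m (5 s.f.)

17165000 N·m


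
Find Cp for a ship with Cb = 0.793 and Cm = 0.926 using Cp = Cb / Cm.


Formula: Cp = Cb / Cm
Substituting: Cp = 0.793 / 0.926
Result: Cp ≈ 0.85637 (5 s.f.)

0.85637


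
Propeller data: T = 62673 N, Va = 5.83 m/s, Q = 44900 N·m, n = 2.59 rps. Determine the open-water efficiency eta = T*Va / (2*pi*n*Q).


Formula: eta = T * Va / (2 * pi * n * Q)
Step 1 — numerator = T * Va = 62673 * 5.83 = 365383.59
Step 2 — 2 * pi * n = 2 * pi * 2.59 = 16.27345
Step 3 — denominator = 16.27345 * 44900 = 730677.91
Step 4 — eta = 365383.59 / 730677.91 ≈ 0.50006 (5 s.f.)

0.50006


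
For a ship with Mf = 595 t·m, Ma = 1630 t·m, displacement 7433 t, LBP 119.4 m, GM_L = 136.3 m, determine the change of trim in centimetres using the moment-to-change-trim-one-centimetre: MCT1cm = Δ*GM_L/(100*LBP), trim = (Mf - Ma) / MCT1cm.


Formula: net trimming moment = Mf - Ma; MCT1cm = Δ*GM_L/(100*LBP); trim = net moment / MCT1cm
Step 1 — net trimming moment = 595 - 1630 = -1035 t·m
Step 2 — MCT1cm = 7433 * 136.3 / (100 * 119.4) = 84.8507 t·m/cm
Step 3 — trim = -1035 / 84.8507 ≈ -12.198 cm (5 s.f.)

-12.198 cm


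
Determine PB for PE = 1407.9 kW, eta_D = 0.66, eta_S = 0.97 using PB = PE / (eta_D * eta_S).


Formula: PB = PE / (eta_D * eta_S)
Step 1 — combined efficiency = eta_D * eta_S = 0.66 * 0.97 = 0.6402
Step 2 — PB = 1407.9 / 0.6402 ≈ 2199.2 kW (5 s.f.)

2199.2 kW


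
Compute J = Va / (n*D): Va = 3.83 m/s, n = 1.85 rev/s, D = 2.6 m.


Formula: J = Va / (n * D)
Step 1 — n * D = 1.85 * 2.6 = 4.81
Step 2 — J = 3.83 / 4.81 ≈ 0.79626 (5 s.f.)

0.79626


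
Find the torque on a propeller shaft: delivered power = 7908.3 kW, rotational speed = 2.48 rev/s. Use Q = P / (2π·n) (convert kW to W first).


Formula: Q = P_W / (2 * pi * n)
Step 1 — P_W = 7908.3 kW * 1000 = 7908300.0 W
Step 2 — 2 * pi * n = 2 * pi * 2.48 = 15.5823
Step 3 — Q = 7908300.0 / 15.5823 ≈ 507520 N·m (5 s.f.)

507520 N·m


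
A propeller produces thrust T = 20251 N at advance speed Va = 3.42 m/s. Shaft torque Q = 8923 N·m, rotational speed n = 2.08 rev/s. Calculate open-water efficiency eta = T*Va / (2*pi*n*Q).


Formula: eta = T * Va / (2 * pi * n * Q)
Step 1 — numerator = T * Va = 20251 * 3.42 = 69258.42
Step 2 — 2 * pi * n = 2 * pi * 2.08 = 13.069025
Step 3 — denominator = 13.069025 * 8923 = 116614.91
Step 4 — eta = 69258.42 / 116614.91 ≈ 0.59391 (5 s.f.)

0.59391


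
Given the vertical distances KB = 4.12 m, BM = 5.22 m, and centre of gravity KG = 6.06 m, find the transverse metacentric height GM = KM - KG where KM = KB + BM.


Formula: GM = KB + BM - KG
Step 1 — KM = KB + BM = 4.12 + 5.22 = 9.34 m
Step 2 — GM = KM - KG = 9.34 - 6.06 = 3.28 m

3.28 m


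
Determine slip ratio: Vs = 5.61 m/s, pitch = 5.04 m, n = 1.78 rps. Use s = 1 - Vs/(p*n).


Formula: s = 1 - Vs / (p * n)
Step 1 — p * n = 5.04 * 1.78 = 8.9712
Step 2 — Vs / (p*n) = 5.61 / 8.9712 = 0.625334 (6 d.p.)
Step 3 — s = 1 - 0.625334 = 0.374666

0.374666


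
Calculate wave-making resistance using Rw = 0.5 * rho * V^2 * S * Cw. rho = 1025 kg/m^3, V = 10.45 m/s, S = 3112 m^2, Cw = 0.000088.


Formula: Rw = 0.5 * rho * V^2 * S * Cw
Step 1 — V^2 = 10.45^2 = 109.2025
Step 2 — 0.5 * rho * V^2 = 0.5 * 1025 * 109.2025 = 55966.28125
Step 3 — Rw = 55966.28125 * 3112 * 0.000088 ≈ 15327 N (5 s.f.)

15327 N


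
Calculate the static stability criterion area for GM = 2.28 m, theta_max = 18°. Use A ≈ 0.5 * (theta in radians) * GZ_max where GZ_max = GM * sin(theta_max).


Formula: GZ_max = GM * sin(theta); Area = 0.5 * theta_rad * GZ_max
Step 1 — GZ_max = 2.28 * sin(18°) = 2.28 * 0.309017 = 0.704559 m
Step 2 — theta_rad = 18 * pi/180 = 0.314159 rad
Step 3 — Area = 0.5 * 0.314159 * 0.704559 ≈ 0.11067 m·rad (5 s.f.)

0.11067 m·rad


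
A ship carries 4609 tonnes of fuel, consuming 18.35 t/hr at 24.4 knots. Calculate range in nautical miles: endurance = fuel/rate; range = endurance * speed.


Formula: endurance = fuel / rate; range = endurance * speed
Step 1 — endurance = 4609 / 18.35 = 251.1717 hours
Step 2 — range = 251.1717 * 24.4 ≈ 6128.6 nautical miles (5 s.f.)

6128.6 NM


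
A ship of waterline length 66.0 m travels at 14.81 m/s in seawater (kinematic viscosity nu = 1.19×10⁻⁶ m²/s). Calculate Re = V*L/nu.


Formula: Re = V * L / nu
Step 1 — V * L = 14.81 * 66.0 = 977.46 m^2/s
Step 2 — Re = 977.46 / 1.19e-6 = 8.21e+08

8.21e+08


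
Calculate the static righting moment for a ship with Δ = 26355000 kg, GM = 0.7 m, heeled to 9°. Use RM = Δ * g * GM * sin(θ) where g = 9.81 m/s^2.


Formula: GZ = GM * sin(theta); RM = disp * g * GZ
Step 1 — GZ = 0.7 * sin(9°) = 0.7 * 0.156434 = 0.109504 m
Step 2 — RM = 26355000 * 9.81 * 0.109504 ≈ 28311000 N·m (5 s.f.)

28311000 N·m


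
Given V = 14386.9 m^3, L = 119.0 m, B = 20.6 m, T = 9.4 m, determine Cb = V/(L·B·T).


Formula: Cb = V / (L * B * T)
Step 1 — L * B * T = 119.0 * 20.6 * 9.4 = 23043.16 m^3
Step 2 — Cb = 14386.9 / 23043.16 ≈ 0.62435 (5 s.f.)

0.62435


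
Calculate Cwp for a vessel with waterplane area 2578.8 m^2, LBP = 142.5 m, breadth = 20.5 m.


Formula: Cwp = Aw / (L * B)
Step 1 — L * B = 142.5 * 20.5 = 2921.25 m^2
Step 2 — Cwp = 2578.8 / 2921.25 ≈ 0.88277 (5 s.f.)

0.88277


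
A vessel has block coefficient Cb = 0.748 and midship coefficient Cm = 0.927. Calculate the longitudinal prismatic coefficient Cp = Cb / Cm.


Formula: Cp = Cb / Cm
Substituting: Cp = 0.748 / 0.927
Result: Cp ≈ 0.80690 (5 s.f.)

0.80690


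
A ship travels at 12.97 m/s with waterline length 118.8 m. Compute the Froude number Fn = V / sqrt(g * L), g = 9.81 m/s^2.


Formula: Fn = V / sqrt(g * L)
Step 1 — g * L = 9.81 * 118.8 = 1165.428
Step 2 — sqrt(g * L) = sqrt(1165.428) = 34.138366
Step 3 — Fn = 12.97 / 34.138366 ≈ 0.37992 (5 s.f.)

0.37992


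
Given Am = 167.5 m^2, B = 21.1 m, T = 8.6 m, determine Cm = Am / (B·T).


Formula: Cm = Am / (B * T)
Step 1 — B * T = 21.1 * 8.6 = 181.46 m^2
Step 2 — Cm = 167.5 / 181.46 ≈ 0.92307 (5 s.f.)

0.92307


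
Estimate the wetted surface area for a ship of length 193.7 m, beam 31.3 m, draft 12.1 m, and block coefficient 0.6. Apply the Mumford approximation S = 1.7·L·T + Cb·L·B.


Formula: S = 1.7*L*T + V/T with V = Cb*L*B*T, i.e. S = L * (1.7*T + Cb*B)
Step 1 — 1.7*T = 1.7 * 12.1 = 20.57 m
Step 2 — Cb*B = 0.6 * 31.3 = 18.78 m
Step 3 — 1.7*T + Cb*B = 20.57 + 18.78 = 39.35 m
Step 4 — S = 193.7 * 39.35 ≈ 7622.1 m^2 (5 s.f.)

7622.1 m^2


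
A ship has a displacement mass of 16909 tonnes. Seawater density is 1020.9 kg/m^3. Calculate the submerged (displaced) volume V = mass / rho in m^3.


Formula: V = mass / rho
Step 1 — convert tonnes to kg: 16909 t * 1000 = 16909000 kg
Step 2 — V = 16909000 / 1020.9 ≈ 16563 m^3 (5 s.f.)

16563 m^3


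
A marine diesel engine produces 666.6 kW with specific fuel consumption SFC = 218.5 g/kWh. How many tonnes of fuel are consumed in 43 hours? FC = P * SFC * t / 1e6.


Formula: FC (tonnes) = P * SFC * t / 1,000,000
Step 1 — P * SFC * t = 666.6 * 218.5 * 43 = 6263040.3 g
Step 2 — FC (tonnes) = 6263040.3 / 1,000,000 ≈ 6.2630 tonnes (5 s.f.)

6.2630 tonnes


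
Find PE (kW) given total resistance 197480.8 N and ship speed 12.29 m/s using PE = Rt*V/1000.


Formula: PE = Rt * V / 1000 (kW)
Step 1 — PE (W) = 197480.8 * 12.29 = 2427039.032 W
Step 2 — PE (kW) = 2427039.032 / 1000 ≈ 2427.0 kW (5 s.f.)

2427.0 kW


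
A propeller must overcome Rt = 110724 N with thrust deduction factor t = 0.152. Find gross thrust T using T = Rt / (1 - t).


Formula: T = Rt / (1 - t)
Step 1 — (1 - t) = 1 - 0.152 = 0.848
Step 2 — T = 110724 / 0.848 ≈ 130570 N (5 s.f.)

130570 N


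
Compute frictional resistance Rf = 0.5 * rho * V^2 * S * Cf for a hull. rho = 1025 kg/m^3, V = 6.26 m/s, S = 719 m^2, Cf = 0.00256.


Formula: Rf = 0.5 * rho * V^2 * S * Cf
Step 1 — V^2 = 6.26^2 = 39.1876
Step 2 — 0.5 * rho * V^2 = 0.5 * 1025 * 39.1876 = 20083.645
Step 3 — Rf = 20083.645 * 719 * 0.00256 ≈ 36967 N (5 s.f.)

36967 N


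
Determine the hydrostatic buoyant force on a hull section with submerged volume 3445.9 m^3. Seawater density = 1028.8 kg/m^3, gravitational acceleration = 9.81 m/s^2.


Formula: Fb = rho * g * V
Substituting: Fb = 1028.8 * 9.81 * 3445.9
Intermediate: 1028.8 * 9.81 = 10092.528
Result: Fb = 10092.528 * 3445.9 ≈ 34778000 N (5 s.f.)

34778000 N


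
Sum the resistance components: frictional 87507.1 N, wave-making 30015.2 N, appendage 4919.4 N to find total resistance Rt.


Formula: Rt = Rf + Rw + Ra
Substituting: Rt = 87507.1 + 30015.2 + 4919.4
Result: Rt = 122441.7 N

122441.7 N


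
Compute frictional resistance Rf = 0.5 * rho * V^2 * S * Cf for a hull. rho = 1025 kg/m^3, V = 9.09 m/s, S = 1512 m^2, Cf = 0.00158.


Formula: Rf = 0.5 * rho * V^2 * S * Cf
Step 1 — V^2 = 9.09^2 = 82.6281
Step 2 — 0.5 * rho * V^2 = 0.5 * 1025 * 82.6281 = 42346.90125
Step 3 — Rf = 42346.90125 * 1512 * 0.00158 ≈ 101170 N (5 s.f.)

101170 N


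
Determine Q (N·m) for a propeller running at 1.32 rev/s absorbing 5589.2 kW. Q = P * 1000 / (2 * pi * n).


Formula: Q = P_W / (2 * pi * n)
Step 1 — P_W = 5589.2 kW * 1000 = 5589200.0 W
Step 2 — 2 * pi * n = 2 * pi * 1.32 = 8.293805
Step 3 — Q = 5589200.0 / 8.293805 ≈ 673900 N·m (5 s.f.)

673900 N·m


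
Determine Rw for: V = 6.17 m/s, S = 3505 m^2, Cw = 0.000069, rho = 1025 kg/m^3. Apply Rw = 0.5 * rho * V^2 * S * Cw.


Formula: Rw = 0.5 * rho * V^2 * S * Cw
Step 1 — V^2 = 6.17^2 = 38.0689
Step 2 — 0.5 * rho * V^2 = 0.5 * 1025 * 38.0689 = 19510.31125
Step 3 — Rw = 19510.31125 * 3505 * 0.000069 ≈ 4718.5 N (5 s.f.)

4718.5 N


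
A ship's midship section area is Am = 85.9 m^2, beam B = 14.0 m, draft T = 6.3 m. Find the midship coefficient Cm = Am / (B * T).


Formula: Cm = Am / (B * T)
Step 1 — B * T = 14.0 * 6.3 = 88.2 m^2
Step 2 — Cm = 85.9 / 88.2 ≈ 0.97392 (5 s.f.)

0.97392
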